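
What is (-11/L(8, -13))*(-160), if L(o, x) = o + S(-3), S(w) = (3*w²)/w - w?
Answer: 880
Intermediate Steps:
S(w) = 2*w (S(w) = 3*w - w = 2*w)
L(o, x) = -6 + o (L(o, x) = o + 2*(-3) = o - 6 = -6 + o)
(-11/L(8, -13))*(-160) = (-11/(-6 + 8))*(-160) = (-11/2)*(-160) = ((½)*(-11))*(-160) = -11/2*(-160) = 880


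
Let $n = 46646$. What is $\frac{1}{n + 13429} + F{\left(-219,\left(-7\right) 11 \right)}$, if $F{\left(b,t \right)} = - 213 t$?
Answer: $\frac{985290076}{60075} \approx 16401.0$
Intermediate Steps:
$\frac{1}{n + 13429} + F{\left(-219,\left(-7\right) 11 \right)} = \frac{1}{46646 + 13429} - 213 \left(\left(-7\right) 11\right) = \frac{1}{60075} - -16401 = \frac{1}{60075} + 16401 = \frac{985290076}{60075}$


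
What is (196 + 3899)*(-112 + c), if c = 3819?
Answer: 15180165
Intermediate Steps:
(196 + 3899)*(-112 + c) = (196 + 3899)*(-112 + 3819) = 4095*3707 = 15180165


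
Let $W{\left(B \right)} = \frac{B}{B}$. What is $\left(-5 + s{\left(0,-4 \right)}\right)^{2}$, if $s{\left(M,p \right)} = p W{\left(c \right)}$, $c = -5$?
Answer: $81$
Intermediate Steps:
$W{\left(B \right)} = 1$
$s{\left(M,p \right)} = p$ ($s{\left(M,p \right)} = p 1 = p$)
$\left(-5 + s{\left(0,-4 \right)}\right)^{2} = \left(-5 - 4\right)^{2} = \left(-9\right)^{2} = 81$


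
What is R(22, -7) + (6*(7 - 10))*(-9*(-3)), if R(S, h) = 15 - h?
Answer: -464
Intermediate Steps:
R(22, -7) + (6*(7 - 10))*(-9*(-3)) = (15 - 1*(-7)) + (6*(7 - 10))*(-9*(-3)) = (15 + 7) + (6*(-3))*27 = 22 - 18*27 = 22 - 486 = -464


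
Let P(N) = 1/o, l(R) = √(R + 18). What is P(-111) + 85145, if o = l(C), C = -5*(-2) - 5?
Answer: 85145 + √23/23 ≈ 85145.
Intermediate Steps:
C = 5 (C = 10 - 5 = 5)
l(R) = √(18 + R)
o = √23 (o = √(18 + 5) = √23 ≈ 4.7958)
P(N) = √23/23 (P(N) = 1/(√23) = √23/23)
P(-111) + 85145 = √23/23 + 85145 = 85145 + √23/23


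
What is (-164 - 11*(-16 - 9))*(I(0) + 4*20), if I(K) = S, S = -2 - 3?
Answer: 8325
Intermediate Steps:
S = -5
I(K) = -5
(-164 - 11*(-16 - 9))*(I(0) + 4*20) = (-164 - 11*(-16 - 9))*(-5 + 4*20) = (-164 - 11*(-25))*(-5 + 80) = (-164 + 275)*75 = 111*75 = 8325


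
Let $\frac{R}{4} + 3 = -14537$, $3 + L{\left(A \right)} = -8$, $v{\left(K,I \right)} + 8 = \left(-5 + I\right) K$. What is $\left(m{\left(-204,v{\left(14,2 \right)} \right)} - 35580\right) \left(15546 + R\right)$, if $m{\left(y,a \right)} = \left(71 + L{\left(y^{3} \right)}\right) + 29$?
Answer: $1512413474$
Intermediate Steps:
$v{\left(K,I \right)} = -8 + K \left(-5 + I\right)$ ($v{\left(K,I \right)} = -8 + \left(-5 + I\right) K = -8 + K \left(-5 + I\right)$)
$L{\left(A \right)} = -11$ ($L{\left(A \right)} = -3 - 8 = -11$)
$R = -58160$ ($R = -12 + 4 \left(-14537\right) = -12 - 58148 = -58160$)
$m{\left(y,a \right)} = 89$ ($m{\left(y,a \right)} = \left(71 - 11\right) + 29 = 60 + 29 = 89$)
$\left(m{\left(-204,v{\left(14,2 \right)} \right)} - 35580\right) \left(15546 + R\right) = \left(89 - 35580\right) \left(15546 - 58160\right) = \left(-35491\right) \left(-42614\right) = 1512413474$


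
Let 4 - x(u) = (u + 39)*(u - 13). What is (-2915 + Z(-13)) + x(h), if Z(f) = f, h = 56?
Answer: -7009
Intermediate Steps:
x(u) = 4 - (-13 + u)*(39 + u) (x(u) = 4 - (u + 39)*(u - 13) = 4 - (39 + u)*(-13 + u) = 4 - (-13 + u)*(39 + u))
(-2915 + Z(-13)) + x(h) = (-2915 - 13) + (511 - 1*56² - 26*56) = -2928 + (511 - 1*3136 - 1456) = -2928 + (511 - 3136 - 1456) = -2928 - 4081 = -7009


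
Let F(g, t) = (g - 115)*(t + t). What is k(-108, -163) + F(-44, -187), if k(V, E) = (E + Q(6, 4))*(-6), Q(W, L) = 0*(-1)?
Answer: 60444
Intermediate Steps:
Q(W, L) = 0
k(V, E) = -6*E (k(V, E) = (E + 0)*(-6) = E*(-6) = -6*E)
F(g, t) = 2*t*(-115 + g) (F(g, t) = (-115 + g)*(2*t) = 2*t*(-115 + g))
k(-108, -163) + F(-44, -187) = -6*(-163) + 2*(-187)*(-115 - 44) = 978 + 2*(-187)*(-159) = 978 + 59466 = 60444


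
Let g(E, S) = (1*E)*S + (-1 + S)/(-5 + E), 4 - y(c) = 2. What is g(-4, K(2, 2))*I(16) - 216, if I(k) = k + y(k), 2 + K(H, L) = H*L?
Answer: -362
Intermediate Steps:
y(c) = 2 (y(c) = 4 - 1*2 = 4 - 2 = 2)
K(H, L) = -2 + H*L
I(k) = 2 + k (I(k) = k + 2 = 2 + k)
g(E, S) = E*S + (-1 + S)/(-5 + E)
g(-4, K(2, 2))*I(16) - 216 = ((-1 + (-2 + 2*2) + (-2 + 2*2)*(-4)² - 5*(-4)*(-2 + 2*2))/(-5 - 4))*(2 + 16) - 216 = ((-1 + (-2 + 4) + (-2 + 4)*16 - 5*(-4)*(-2 + 4))/(-9))*18 - 216 = -(-1 + 2 + 2*16 - 5*(-4)*2)/9*18 - 216 = -(-1 + 2 + 32 + 40)/9*18 - 216 = -⅑*73*18 - 216 = -73/9*18 - 216 = -146 - 216 = -362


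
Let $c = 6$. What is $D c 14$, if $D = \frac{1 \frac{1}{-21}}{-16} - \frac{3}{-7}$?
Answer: $\frac{145}{4} \approx 36.25$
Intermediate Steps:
$D = \frac{145}{336}$ ($D = 1 \left(- \frac{1}{21}\right) \left(- \frac{1}{16}\right) - - \frac{3}{7} = \left(- \frac{1}{21}\right) \left(- \frac{1}{16}\right) + \frac{3}{7} = \frac{1}{336} + \frac{3}{7} = \frac{145}{336} \approx 0.43155$)
$D c 14 = \frac{145 \cdot 6 \cdot 14}{336} = \frac{145}{336} \cdot 84 = \frac{145}{4}$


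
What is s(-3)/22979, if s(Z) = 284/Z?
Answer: -284/68937 ≈ -0.0041197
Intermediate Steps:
s(-3)/22979 = (284/(-3))/22979 = (284*(-⅓))*(1/22979) = -284/3*1/22979 = -284/68937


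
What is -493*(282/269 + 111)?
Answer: -14859513/269 ≈ -55240.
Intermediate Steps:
-493*(282/269 + 111) = -493*30141/269 = -14859513/269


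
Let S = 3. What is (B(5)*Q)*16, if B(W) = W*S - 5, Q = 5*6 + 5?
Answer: 5600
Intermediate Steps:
Q = 35 (Q = 30 + 5 = 35)
B(W) = -5 + 3*W (B(W) = W*3 - 5 = 3*W - 5 = -5 + 3*W)
(B(5)*Q)*16 = ((-5 + 3*5)*35)*16 = ((-5 + 15)*35)*16 = (10*35)*16 = 350*16 = 5600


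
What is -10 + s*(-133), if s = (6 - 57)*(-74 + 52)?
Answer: -149236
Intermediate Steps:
s = 1122 (s = -51*(-22) = 1122)
-10 + s*(-133) = -10 + 1122*(-133) = -10 - 149226 = -149236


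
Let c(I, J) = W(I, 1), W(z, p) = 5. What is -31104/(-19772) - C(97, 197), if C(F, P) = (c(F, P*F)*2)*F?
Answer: -4786934/4943 ≈ -968.43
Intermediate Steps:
c(I, J) = 5
C(F, P) = 10*F (C(F, P) = (5*2)*F = 10*F)
-31104/(-19772) - C(97, 197) = -31104/(-19772) - 10*97 = -31104*(-1/19772) - 1*970 = 7776/4943 - 970 = -4786934/4943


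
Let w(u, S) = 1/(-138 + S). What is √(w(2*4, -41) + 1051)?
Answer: 4*√2104682/179 ≈ 32.419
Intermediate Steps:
√(w(2*4, -41) + 1051) = √(1/(-138 - 41) + 1051) = √(1/(-179) + 1051) = √(-1/179 + 1051) = √(188128/179) = 4*√2104682/179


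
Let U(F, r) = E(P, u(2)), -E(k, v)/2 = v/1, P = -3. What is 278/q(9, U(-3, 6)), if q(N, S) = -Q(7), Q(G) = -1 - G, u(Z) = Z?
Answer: 139/4 ≈ 34.750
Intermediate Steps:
E(k, v) = -2*v (E(k, v) = -2*v/1 = -2*v)
U(F, r) = -4 (U(F, r) = -2*2 = -4)
q(N, S) = 8 (q(N, S) = -(-1 - 1*7) = -(-1 - 7) = -1*(-8) = 8)
278/q(9, U(-3, 6)) = 278/8 = 278*(1/8) = 139/4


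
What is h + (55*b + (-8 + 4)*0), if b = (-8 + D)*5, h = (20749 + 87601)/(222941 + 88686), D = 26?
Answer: 1542662000/311627 ≈ 4950.3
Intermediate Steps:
h = 108350/311627 ≈ 0.34769
b = 90 (b = (-8 + 26)*5 = 18*5 = 90)
h + (55*b + (-8 + 4)*0) = 108350/311627 + (55*90 + (-8 + 4)*0) = 108350/311627 + (4950 - 4*0) = 108350/311627 + (4950 + 0) = 108350/311627 + 4950 = 1542662000/311627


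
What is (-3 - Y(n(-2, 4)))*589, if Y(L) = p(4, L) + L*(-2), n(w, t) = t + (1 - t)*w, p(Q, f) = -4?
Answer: 12369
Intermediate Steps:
n(w, t) = t + w*(1 - t)
Y(L) = -4 - 2*L (Y(L) = -4 + L*(-2) = -4 - 2*L)
(-3 - Y(n(-2, 4)))*589 = (-3 - (-4 - 2*(4 - 2 - 1*4*(-2))))*589 = (-3 - (-4 - 2*(4 - 2 + 8)))*589 = (-3 - (-4 - 2*10))*589 = (-3 - (-4 - 20))*589 = (-3 - 1*(-24))*589 = (-3 + 24)*589 = 21*589 = 12369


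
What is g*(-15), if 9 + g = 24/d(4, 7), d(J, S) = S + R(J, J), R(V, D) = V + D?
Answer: 111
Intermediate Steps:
R(V, D) = D + V
d(J, S) = S + 2*J (d(J, S) = S + (J + J) = S + 2*J)
g = -37/5 (g = -9 + 24/(7 + 2*4) = -9 + 24/(7 + 8) = -9 + 24/15 = -9 + 24*(1/15) = -9 + 8/5 = -37/5 ≈ -7.4000)
g*(-15) = -37/5*(-15) = 111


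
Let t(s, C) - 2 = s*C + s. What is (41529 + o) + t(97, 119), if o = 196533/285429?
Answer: 5058913964/95143 ≈ 53172.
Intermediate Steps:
o = 65511/95143 (o = 196533*(1/285429) = 65511/95143 ≈ 0.68855)
t(s, C) = 2 + s + C*s (t(s, C) = 2 + (s*C + s) = 2 + (C*s + s) = 2 + (s + C*s) = 2 + s + C*s)
(41529 + o) + t(97, 119) = (41529 + 65511/95143) + (2 + 97 + 119*97) = 3951259158/95143 + (2 + 97 + 11543) = 3951259158/95143 + 11642 = 5058913964/95143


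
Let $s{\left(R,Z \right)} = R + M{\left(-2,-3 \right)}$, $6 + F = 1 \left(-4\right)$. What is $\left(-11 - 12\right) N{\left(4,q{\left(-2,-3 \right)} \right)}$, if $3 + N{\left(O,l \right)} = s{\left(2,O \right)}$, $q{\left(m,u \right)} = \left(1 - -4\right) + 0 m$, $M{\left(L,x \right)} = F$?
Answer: $253$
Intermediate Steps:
$F = -10$ ($F = -6 + 1 \left(-4\right) = -6 - 4 = -10$)
$M{\left(L,x \right)} = -10$
$q{\left(m,u \right)} = 5$ ($q{\left(m,u \right)} = \left(1 + 4\right) + 0 = 5 + 0 = 5$)
$s{\left(R,Z \right)} = -10 + R$ ($s{\left(R,Z \right)} = R - 10 = -10 + R$)
$N{\left(O,l \right)} = -11$ ($N{\left(O,l \right)} = -3 + \left(-10 + 2\right) = -3 - 8 = -11$)
$\left(-11 - 12\right) N{\left(4,q{\left(-2,-3 \right)} \right)} = \left(-11 - 12\right) \left(-11\right) = \left(-23\right) \left(-11\right) = 253$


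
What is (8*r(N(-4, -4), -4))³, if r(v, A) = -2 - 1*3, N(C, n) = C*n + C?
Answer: -64000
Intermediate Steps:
N(C, n) = C + C*n
r(v, A) = -5 (r(v, A) = -2 - 3 = -5)
(8*r(N(-4, -4), -4))³ = (8*(-5))³ = (-40)³ = -64000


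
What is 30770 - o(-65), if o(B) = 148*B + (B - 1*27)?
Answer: 40482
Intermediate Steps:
o(B) = -27 + 149*B (o(B) = 148*B + (B - 27) = 148*B + (-27 + B) = -27 + 149*B)
30770 - o(-65) = 30770 - (-27 + 149*(-65)) = 30770 - (-27 - 9685) = 30770 - 1*(-9712) = 30770 + 9712 = 40482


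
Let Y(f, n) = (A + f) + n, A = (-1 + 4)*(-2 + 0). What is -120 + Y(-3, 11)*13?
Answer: -94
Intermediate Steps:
A = -6 (A = 3*(-2) = -6)
Y(f, n) = -6 + f + n (Y(f, n) = (-6 + f) + n = -6 + f + n)
-120 + Y(-3, 11)*13 = -120 + (-6 - 3 + 11)*13 = -120 + 2*13 = -120 + 26 = -94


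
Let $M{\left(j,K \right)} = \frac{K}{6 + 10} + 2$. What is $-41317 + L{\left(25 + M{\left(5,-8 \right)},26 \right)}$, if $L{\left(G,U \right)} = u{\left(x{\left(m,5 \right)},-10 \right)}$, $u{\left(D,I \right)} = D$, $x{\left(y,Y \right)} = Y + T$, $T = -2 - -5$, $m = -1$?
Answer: $-41309$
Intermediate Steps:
$M{\left(j,K \right)} = 2 + \frac{K}{16}$ ($M{\left(j,K \right)} = \frac{K}{16} + 2 = 2 + \frac{K}{16}$)
$T = 3$ ($T = -2 + 5 = 3$)
$x{\left(y,Y \right)} = 3 + Y$ ($x{\left(y,Y \right)} = Y + 3 = 3 + Y$)
$L{\left(G,U \right)} = 8$ ($L{\left(G,U \right)} = 3 + 5 = 8$)
$-41317 + L{\left(25 + M{\left(5,-8 \right)},26 \right)} = -41317 + 8 = -41309$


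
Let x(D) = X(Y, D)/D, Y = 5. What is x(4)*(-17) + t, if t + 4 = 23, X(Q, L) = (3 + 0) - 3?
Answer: 19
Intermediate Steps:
X(Q, L) = 0 (X(Q, L) = 3 - 3 = 0)
t = 19 (t = -4 + 23 = 19)
x(D) = 0 (x(D) = 0/D = 0)
x(4)*(-17) + t = 0*(-17) + 19 = 0 + 19 = 19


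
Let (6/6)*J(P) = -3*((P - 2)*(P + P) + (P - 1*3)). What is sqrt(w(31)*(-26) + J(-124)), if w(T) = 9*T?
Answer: I*sqrt(100617) ≈ 317.2*I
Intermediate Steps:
J(P) = 9 - 3*P - 6*P*(-2 + P) (J(P) = -3*((P - 2)*(P + P) + (P - 1*3)) = -3*((-2 + P)*(2*P) + (P - 3)) = -3*(2*P*(-2 + P) + (-3 + P)) = -3*(-3 + P + 2*P*(-2 + P)) = 9 - 3*P - 6*P*(-2 + P))
sqrt(w(31)*(-26) + J(-124)) = sqrt((9*31)*(-26) + (9 - 6*(-124)**2 + 9*(-124))) = sqrt(279*(-26) + (9 - 6*15376 - 1116)) = sqrt(-7254 + (9 - 92256 - 1116)) = sqrt(-7254 - 93363) = sqrt(-100617) = I*sqrt(100617)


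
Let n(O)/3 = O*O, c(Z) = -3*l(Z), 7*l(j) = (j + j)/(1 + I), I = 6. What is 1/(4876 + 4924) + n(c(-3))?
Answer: 194449/480200 ≈ 0.40493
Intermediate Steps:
l(j) = 2*j/49 (l(j) = ((j + j)/(1 + 6))/7 = ((2*j)/7)/7 = ((2*j)*(⅐))/7 = (2*j/7)/7 = 2*j/49)
c(Z) = -6*Z/49
n(O) = 3*O² (n(O) = 3*(O*O) = 3*O²)
1/(4876 + 4924) + n(c(-3)) = 1/(4876 + 4924) + 3*(-6/49*(-3))² = 1/9800 + 3*(18/49)² = 1/9800 + 3*(324/2401) = 1/9800 + 972/2401 = 194449/480200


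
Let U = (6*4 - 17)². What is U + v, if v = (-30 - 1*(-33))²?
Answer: 58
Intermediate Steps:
U = 49 (U = (24 - 17)² = 7² = 49)
v = 9 (v = (-30 + 33)² = 3² = 9)
U + v = 49 + 9 = 58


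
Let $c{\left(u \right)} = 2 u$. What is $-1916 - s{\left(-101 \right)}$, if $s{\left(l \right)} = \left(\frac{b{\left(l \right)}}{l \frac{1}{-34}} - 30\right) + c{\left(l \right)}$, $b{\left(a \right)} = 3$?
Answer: $- \frac{170186}{101} \approx -1685.0$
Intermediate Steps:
$s{\left(l \right)} = -30 - \frac{102}{l} + 2 l$ ($s{\left(l \right)} = \left(\frac{3}{l \frac{1}{-34}} - 30\right) + 2 l = \left(\frac{3}{l \left(- \frac{1}{34}\right)} - 30\right) + 2 l = \left(\frac{3}{\left(- \frac{1}{34}\right) l} - 30\right) + 2 l = \left(3 \left(- \frac{34}{l}\right) - 30\right) + 2 l = \left(- \frac{102}{l} - 30\right) + 2 l = \left(-30 - \frac{102}{l}\right) + 2 l = -30 - \frac{102}{l} + 2 l$)
$-1916 - s{\left(-101 \right)} = -1916 - \left(-30 - \frac{102}{-101} + 2 \left(-101\right)\right) = -1916 - \left(-30 - - \frac{102}{101} - 202\right) = -1916 - \left(-30 + \frac{102}{101} - 202\right) = -1916 - - \frac{23330}{101} = -1916 + \frac{23330}{101} = - \frac{170186}{101}$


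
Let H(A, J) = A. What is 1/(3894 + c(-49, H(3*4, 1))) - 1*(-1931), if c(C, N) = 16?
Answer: 7550211/3910 ≈ 1931.0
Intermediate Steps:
1/(3894 + c(-49, H(3*4, 1))) - 1*(-1931) = 1/(3894 + 16) - 1*(-1931) = 1/3910 + 1931 = 7550211/3910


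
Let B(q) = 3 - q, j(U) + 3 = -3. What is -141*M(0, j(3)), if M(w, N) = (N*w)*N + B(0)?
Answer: -423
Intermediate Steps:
j(U) = -6 (j(U) = -3 - 3 = -6)
M(w, N) = 3 + w*N² (M(w, N) = (N*w)*N + (3 - 1*0) = w*N² + (3 + 0) = w*N² + 3 = 3 + w*N²)
-141*M(0, j(3)) = -141*(3 + 0*(-6)²) = -141*(3 + 0*36) = -141*(3 + 0) = -141*3 = -423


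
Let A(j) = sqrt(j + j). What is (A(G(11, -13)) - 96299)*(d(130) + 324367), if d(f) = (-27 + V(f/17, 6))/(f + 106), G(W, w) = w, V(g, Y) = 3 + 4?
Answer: -1842936364752/59 + 19137648*I*sqrt(26)/59 ≈ -3.1236e+10 + 1.654e+6*I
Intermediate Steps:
V(g, Y) = 7
A(j) = sqrt(2)*sqrt(j) (A(j) = sqrt(2*j) = sqrt(2)*sqrt(j))
d(f) = -20/(106 + f) (d(f) = (-27 + 7)/(f + 106) = -20/(106 + f))
(A(G(11, -13)) - 96299)*(d(130) + 324367) = (sqrt(2)*sqrt(-13) - 96299)*(-20/(106 + 130) + 324367) = (sqrt(2)*(I*sqrt(13)) - 96299)*(-20/236 + 324367) = (I*sqrt(26) - 96299)*(-20*1/236 + 324367) = (-96299 + I*sqrt(26))*(-5/59 + 324367) = (-96299 + I*sqrt(26))*(19137648/59) = -1842936364752/59 + 19137648*I*sqrt(26)/59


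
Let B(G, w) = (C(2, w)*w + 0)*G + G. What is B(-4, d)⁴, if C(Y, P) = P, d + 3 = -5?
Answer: 4569760000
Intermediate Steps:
d = -8 (d = -3 - 5 = -8)
B(G, w) = G + G*w² (B(G, w) = (w*w + 0)*G + G = (w² + 0)*G + G = w²*G + G = G*w² + G = G + G*w²)
B(-4, d)⁴ = (-4*(1 + (-8)²))⁴ = (-4*(1 + 64))⁴ = (-4*65)⁴ = (-260)⁴ = 4569760000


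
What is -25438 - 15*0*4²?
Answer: -25438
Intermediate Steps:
-25438 - 15*0*4² = -25438 - 0*16 = -25438 - 1*0 = -25438 + 0 = -25438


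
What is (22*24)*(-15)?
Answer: -7920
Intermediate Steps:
(22*24)*(-15) = 528*(-15) = -7920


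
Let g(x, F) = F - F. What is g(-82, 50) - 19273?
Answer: -19273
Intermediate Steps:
g(x, F) = 0
g(-82, 50) - 19273 = 0 - 19273 = -19273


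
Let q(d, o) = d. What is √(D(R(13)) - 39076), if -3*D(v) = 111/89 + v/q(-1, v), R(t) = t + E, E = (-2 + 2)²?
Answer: I*√2785409682/267 ≈ 197.67*I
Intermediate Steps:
E = 0 (E = 0² = 0)
R(t) = t (R(t) = t + 0 = t)
D(v) = -37/89 + v/3 (D(v) = -(111/89 + v/(-1))/3 = -(111*(1/89) + v*(-1))/3 = -(111/89 - v)/3 = -37/89 + v/3)
√(D(R(13)) - 39076) = √((-37/89 + (⅓)*13) - 39076) = √((-37/89 + 13/3) - 39076) = √(1046/267 - 39076) = √(-10432246/267) = I*√2785409682/267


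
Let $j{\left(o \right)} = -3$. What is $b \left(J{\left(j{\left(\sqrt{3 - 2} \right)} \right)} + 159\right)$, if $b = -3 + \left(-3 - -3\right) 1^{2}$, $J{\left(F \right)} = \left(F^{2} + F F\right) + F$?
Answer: $-522$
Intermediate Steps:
$J{\left(F \right)} = F + 2 F^{2}$ ($J{\left(F \right)} = \left(F^{2} + F^{2}\right) + F = 2 F^{2} + F = F + 2 F^{2}$)
$b = -3$ ($b = -3 + \left(-3 + 3\right) 1 = -3 + 0 \cdot 1 = -3 + 0 = -3$)
$b \left(J{\left(j{\left(\sqrt{3 - 2} \right)} \right)} + 159\right) = - 3 \left(- 3 \left(1 + 2 \left(-3\right)\right) + 159\right) = - 3 \left(- 3 \left(1 - 6\right) + 159\right) = - 3 \left(\left(-3\right) \left(-5\right) + 159\right) = - 3 \left(15 + 159\right) = \left(-3\right) 174 = -522$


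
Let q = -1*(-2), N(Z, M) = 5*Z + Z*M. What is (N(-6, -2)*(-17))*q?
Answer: 612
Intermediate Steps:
N(Z, M) = 5*Z + M*Z
q = 2
(N(-6, -2)*(-17))*q = (-6*(5 - 2)*(-17))*2 = (-6*3*(-17))*2 = -18*(-17)*2 = 306*2 = 612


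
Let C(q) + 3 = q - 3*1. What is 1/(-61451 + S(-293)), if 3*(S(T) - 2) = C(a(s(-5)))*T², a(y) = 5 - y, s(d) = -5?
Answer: 3/159049 ≈ 1.8862e-5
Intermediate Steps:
C(q) = -6 + q (C(q) = -3 + (q - 3*1) = -3 + (q - 3) = -3 + (-3 + q) = -6 + q)
S(T) = 2 + 4*T²/3 (S(T) = 2 + ((-6 + (5 - 1*(-5)))*T²)/3 = 2 + ((-6 + (5 + 5))*T²)/3 = 2 + ((-6 + 10)*T²)/3 = 2 + (4*T²)/3 = 2 + 4*T²/3)
1/(-61451 + S(-293)) = 1/(-61451 + (2 + (4/3)*(-293)²)) = 1/(-61451 + (2 + (4/3)*85849)) = 1/(-61451 + (2 + 343396/3)) = 1/(-61451 + 343402/3) = 1/(159049/3) = 3/159049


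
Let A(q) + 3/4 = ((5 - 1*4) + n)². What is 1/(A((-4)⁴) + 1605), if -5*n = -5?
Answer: 4/6433 ≈ 0.00062179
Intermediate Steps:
n = 1 (n = -⅕*(-5) = 1)
A(q) = 13/4 (A(q) = -¾ + ((5 - 1*4) + 1)² = -¾ + ((5 - 4) + 1)² = -¾ + (1 + 1)² = -¾ + 2² = -¾ + 4 = 13/4)
1/(A((-4)⁴) + 1605) = 1/(13/4 + 1605) = 1/(6433/4) = 4/6433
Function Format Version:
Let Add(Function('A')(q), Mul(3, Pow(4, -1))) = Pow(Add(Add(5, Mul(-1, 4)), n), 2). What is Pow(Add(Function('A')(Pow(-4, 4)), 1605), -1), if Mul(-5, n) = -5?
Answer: Rational(4, 6433) ≈ 0.00062179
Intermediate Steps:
n = 1 (n = Mul(Rational(-1, 5), -5) = 1)
Function('A')(q) = Rational(13, 4) (Function('A')(q) = Add(Rational(-3, 4), Pow(Add(Add(5, Mul(-1, 4)), 1), 2)) = Add(Rational(-3, 4), Pow(Add(Add(5, -4), 1), 2)) = Add(Rational(-3, 4), Pow(Add(1, 1), 2)) = Add(Rational(-3, 4), Pow(2, 2)) = Add(Rational(-3, 4), 4) = Rational(13, 4))
Pow(Add(Function('A')(Pow(-4, 4)), 1605), -1) = Pow(Add(Rational(13, 4), 1605), -1) = Pow(Rational(6433, 4), -1) = Rational(4, 6433)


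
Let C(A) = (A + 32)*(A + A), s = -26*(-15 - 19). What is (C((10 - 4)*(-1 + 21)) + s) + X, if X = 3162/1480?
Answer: 27650941/740 ≈ 37366.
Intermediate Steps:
s = 884 (s = -26*(-34) = 884)
C(A) = 2*A*(32 + A) (C(A) = (32 + A)*(2*A) = 2*A*(32 + A))
X = 1581/740 (X = 3162*(1/1480) = 1581/740 ≈ 2.1365)
(C((10 - 4)*(-1 + 21)) + s) + X = (2*((10 - 4)*(-1 + 21))*(32 + (10 - 4)*(-1 + 21)) + 884) + 1581/740 = (2*(6*20)*(32 + 6*20) + 884) + 1581/740 = (2*120*(32 + 120) + 884) + 1581/740 = (2*120*152 + 884) + 1581/740 = (36480 + 884) + 1581/740 = 37364 + 1581/740 = 27650941/740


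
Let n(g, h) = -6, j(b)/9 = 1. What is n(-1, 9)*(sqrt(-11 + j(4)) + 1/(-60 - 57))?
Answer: 2/39 - 6*I*sqrt(2) ≈ 0.051282 - 8.4853*I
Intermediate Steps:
j(b) = 9 (j(b) = 9*1 = 9)
n(-1, 9)*(sqrt(-11 + j(4)) + 1/(-60 - 57)) = -6*(sqrt(-11 + 9) + 1/(-60 - 57)) = -6*(sqrt(-2) + 1/(-117)) = -6*(I*sqrt(2) - 1/117) = -6*(-1/117 + I*sqrt(2)) = 2/39 - 6*I*sqrt(2)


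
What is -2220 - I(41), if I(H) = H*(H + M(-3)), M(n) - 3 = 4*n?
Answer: -3532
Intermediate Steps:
M(n) = 3 + 4*n
I(H) = H*(-9 + H) (I(H) = H*(H + (3 + 4*(-3))) = H*(H + (3 - 12)) = H*(H - 9) = H*(-9 + H))
-2220 - I(41) = -2220 - 41*(-9 + 41) = -2220 - 41*32 = -2220 - 1*1312 = -2220 - 1312 = -3532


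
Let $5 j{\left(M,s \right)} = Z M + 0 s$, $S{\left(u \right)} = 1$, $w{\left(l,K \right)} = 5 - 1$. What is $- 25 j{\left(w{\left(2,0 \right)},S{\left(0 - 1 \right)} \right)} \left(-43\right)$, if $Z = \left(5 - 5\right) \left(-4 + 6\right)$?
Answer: $0$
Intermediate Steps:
$w{\left(l,K \right)} = 4$ ($w{\left(l,K \right)} = 5 - 1 = 4$)
$Z = 0$ ($Z = 0 \cdot 2 = 0$)
$j{\left(M,s \right)} = 0$ ($j{\left(M,s \right)} = \frac{0 M + 0 s}{5} = \frac{0 + 0}{5} = \frac{1}{5} \cdot 0 = 0$)
$- 25 j{\left(w{\left(2,0 \right)},S{\left(0 - 1 \right)} \right)} \left(-43\right) = \left(-25\right) 0 \left(-43\right) = 0 \left(-43\right) = 0$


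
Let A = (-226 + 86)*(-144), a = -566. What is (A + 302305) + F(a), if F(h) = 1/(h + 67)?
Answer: 160910034/499 ≈ 3.2247e+5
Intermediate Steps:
F(h) = 1/(67 + h)
A = 20160 (A = -140*(-144) = 20160)
(A + 302305) + F(a) = (20160 + 302305) + 1/(67 - 566) = 322465 + 1/(-499) = 322465 - 1/499 = 160910034/499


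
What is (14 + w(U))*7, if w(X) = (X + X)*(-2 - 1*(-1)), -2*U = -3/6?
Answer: 189/2 ≈ 94.500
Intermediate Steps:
U = ¼ (U = -(-3)/(2*6) = -½*(-½) = ¼ ≈ 0.25000)
w(X) = -2*X (w(X) = (2*X)*(-2 + 1) = (2*X)*(-1) = -2*X)
(14 + w(U))*7 = (14 - 2*¼)*7 = (14 - ½)*7 = (27/2)*7 = 189/2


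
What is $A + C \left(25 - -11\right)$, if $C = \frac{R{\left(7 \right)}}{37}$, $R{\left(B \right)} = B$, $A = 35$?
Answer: $\frac{1547}{37} \approx 41.811$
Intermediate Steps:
$C = \frac{7}{37} \approx 0.18919$
$A + C \left(25 - -11\right) = 35 + \frac{7 \left(25 - -11\right)}{37} = 35 + \frac{7 \left(25 + 11\right)}{37} = 35 + \frac{7}{37} \cdot 36 = 35 + \frac{252}{37} = \frac{1547}{37}$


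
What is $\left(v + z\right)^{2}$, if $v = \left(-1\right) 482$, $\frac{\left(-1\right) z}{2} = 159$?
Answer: $640000$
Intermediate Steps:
$z = -318$ ($z = \left(-2\right) 159 = -318$)
$v = -482$
$\left(v + z\right)^{2} = \left(-482 - 318\right)^{2} = \left(-800\right)^{2} = 640000$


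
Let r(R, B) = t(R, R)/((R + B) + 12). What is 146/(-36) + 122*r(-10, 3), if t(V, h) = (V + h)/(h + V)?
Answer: 1831/90 ≈ 20.344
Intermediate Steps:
t(V, h) = 1 (t(V, h) = (V + h)/(V + h) = 1)
r(R, B) = 1/(12 + B + R) (r(R, B) = 1/((R + B) + 12) = 1/((B + R) + 12) = 1/(12 + B + R))
146/(-36) + 122*r(-10, 3) = 146/(-36) + 122/(12 + 3 - 10) = 146*(-1/36) + 122/5 = -73/18 + 122*(1/5) = -73/18 + 122/5 = 1831/90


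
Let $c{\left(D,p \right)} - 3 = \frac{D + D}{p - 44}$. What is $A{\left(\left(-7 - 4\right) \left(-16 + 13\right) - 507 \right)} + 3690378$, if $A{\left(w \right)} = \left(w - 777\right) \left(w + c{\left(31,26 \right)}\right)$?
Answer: $4283908$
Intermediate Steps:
$c{\left(D,p \right)} = 3 + \frac{2 D}{-44 + p}$ ($c{\left(D,p \right)} = 3 + \frac{D + D}{p - 44} = 3 + \frac{2 D}{-44 + p}$)
$A{\left(w \right)} = \left(-777 + w\right) \left(- \frac{4}{9} + w\right)$ ($A{\left(w \right)} = \left(w - 777\right) \left(w + \frac{-132 + 2 \cdot 31 + 3 \cdot 26}{-44 + 26}\right) = \left(-777 + w\right) \left(w + \frac{-132 + 62 + 78}{-18}\right) = \left(-777 + w\right) \left(w - \frac{4}{9}\right) = \left(-777 + w\right) \left(- \frac{4}{9} + w\right)$)
$A{\left(\left(-7 - 4\right) \left(-16 + 13\right) - 507 \right)} + 3690378 = \left(\frac{1036}{3} + \left(\left(-7 - 4\right) \left(-16 + 13\right) - 507\right)^{2} - \frac{6997 \left(\left(-7 - 4\right) \left(-16 + 13\right) - 507\right)}{9}\right) + 3690378 = \left(\frac{1036}{3} + \left(\left(-11\right) \left(-3\right) - 507\right)^{2} - \frac{6997 \left(\left(-11\right) \left(-3\right) - 507\right)}{9}\right) + 3690378 = \left(\frac{1036}{3} + \left(33 - 507\right)^{2} - \frac{6997 \left(33 - 507\right)}{9}\right) + 3690378 = \left(\frac{1036}{3} + \left(-474\right)^{2} - - \frac{1105526}{3}\right) + 3690378 = \left(\frac{1036}{3} + 224676 + \frac{1105526}{3}\right) + 3690378 = 593530 + 3690378 = 4283908$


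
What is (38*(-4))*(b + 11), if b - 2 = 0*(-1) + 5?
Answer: -2736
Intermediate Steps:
b = 7 (b = 2 + (0*(-1) + 5) = 2 + (0 + 5) = 2 + 5 = 7)
(38*(-4))*(b + 11) = (38*(-4))*(7 + 11) = -152*18 = -2736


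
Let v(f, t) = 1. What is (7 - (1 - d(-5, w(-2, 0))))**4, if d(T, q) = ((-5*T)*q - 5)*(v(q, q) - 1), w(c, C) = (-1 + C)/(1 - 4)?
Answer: 1296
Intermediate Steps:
w(c, C) = 1/3 - C/3 (w(c, C) = (-1 + C)/(-3) = (-1 + C)*(-1/3) = 1/3 - C/3)
d(T, q) = 0 (d(T, q) = ((-5*T)*q - 5)*(1 - 1) = (-5*T*q - 5)*0 = (-5 - 5*T*q)*0 = 0)
(7 - (1 - d(-5, w(-2, 0))))**4 = (7 - (1 - 1*0))**4 = (7 - (1 + 0))**4 = (7 - 1*1)**4 = (7 - 1)**4 = 6**4 = 1296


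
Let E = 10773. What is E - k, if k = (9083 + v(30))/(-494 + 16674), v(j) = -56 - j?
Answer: 174298143/16180 ≈ 10772.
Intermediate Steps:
k = 8997/16180 (k = (9083 + (-56 - 1*30))/(-494 + 16674) = (9083 + (-56 - 30))/16180 = (9083 - 86)*(1/16180) = 8997*(1/16180) = 8997/16180 ≈ 0.55606)
E - k = 10773 - 1*8997/16180 = 10773 - 8997/16180 = 174298143/16180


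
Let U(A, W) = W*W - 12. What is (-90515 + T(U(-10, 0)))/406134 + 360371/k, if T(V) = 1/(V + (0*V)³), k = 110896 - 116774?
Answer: -881345780243/14323533912 ≈ -61.531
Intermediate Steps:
U(A, W) = -12 + W² (U(A, W) = W² - 12 = -12 + W²)
k = -5878
T(V) = 1/V (T(V) = 1/(V + 0³) = 1/(V + 0) = 1/V)
(-90515 + T(U(-10, 0)))/406134 + 360371/k = (-90515 + 1/(-12 + 0²))/406134 + 360371/(-5878) = (-90515 + 1/(-12 + 0))*(1/406134) + 360371*(-1/5878) = (-90515 + 1/(-12))*(1/406134) - 360371/5878 = (-90515 - 1/12)*(1/406134) - 360371/5878 = -1086181/12*1/406134 - 360371/5878 = -1086181/4873608 - 360371/5878 = -881345780243/14323533912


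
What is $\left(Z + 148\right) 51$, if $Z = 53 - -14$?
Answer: $10965$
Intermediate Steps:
$Z = 67$ ($Z = 53 + 14 = 67$)
$\left(Z + 148\right) 51 = \left(67 + 148\right) 51 = 215 \cdot 51 = 10965$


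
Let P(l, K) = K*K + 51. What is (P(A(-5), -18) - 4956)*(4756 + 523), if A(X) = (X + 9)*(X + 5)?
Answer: -24183099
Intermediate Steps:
A(X) = (5 + X)*(9 + X) (A(X) = (9 + X)*(5 + X) = (5 + X)*(9 + X))
P(l, K) = 51 + K² (P(l, K) = K² + 51 = 51 + K²)
(P(A(-5), -18) - 4956)*(4756 + 523) = ((51 + (-18)²) - 4956)*(4756 + 523) = ((51 + 324) - 4956)*5279 = (375 - 4956)*5279 = -4581*5279 = -24183099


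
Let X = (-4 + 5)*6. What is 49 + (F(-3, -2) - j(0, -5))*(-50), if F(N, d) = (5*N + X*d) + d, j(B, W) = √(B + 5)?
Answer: 1499 + 50*√5 ≈ 1610.8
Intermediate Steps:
j(B, W) = √(5 + B)
X = 6 (X = 1*6 = 6)
F(N, d) = 5*N + 7*d (F(N, d) = (5*N + 6*d) + d = 5*N + 7*d)
49 + (F(-3, -2) - j(0, -5))*(-50) = 49 + ((5*(-3) + 7*(-2)) - √(5 + 0))*(-50) = 49 + ((-15 - 14) - √5)*(-50) = 49 + (-29 - √5)*(-50) = 49 + (1450 + 50*√5) = 1499 + 50*√5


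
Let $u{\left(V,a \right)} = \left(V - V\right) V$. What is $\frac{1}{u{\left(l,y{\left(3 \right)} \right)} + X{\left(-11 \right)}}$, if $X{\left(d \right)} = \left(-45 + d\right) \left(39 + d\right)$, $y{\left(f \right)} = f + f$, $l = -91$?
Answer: $- \frac{1}{1568} \approx -0.00063775$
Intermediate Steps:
$y{\left(f \right)} = 2 f$
$u{\left(V,a \right)} = 0$ ($u{\left(V,a \right)} = 0 V = 0$)
$\frac{1}{u{\left(l,y{\left(3 \right)} \right)} + X{\left(-11 \right)}} = \frac{1}{0 - \left(1689 - 121\right)} = \frac{1}{0 + \left(-1755 + 121 + 66\right)} = \frac{1}{0 - 1568} = \frac{1}{-1568} = - \frac{1}{1568}$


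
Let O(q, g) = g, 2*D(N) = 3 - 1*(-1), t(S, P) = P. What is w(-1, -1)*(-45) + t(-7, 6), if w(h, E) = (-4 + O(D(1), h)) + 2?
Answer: 141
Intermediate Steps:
D(N) = 2 (D(N) = (3 - 1*(-1))/2 = (3 + 1)/2 = (½)*4 = 2)
w(h, E) = -2 + h (w(h, E) = (-4 + h) + 2 = -2 + h)
w(-1, -1)*(-45) + t(-7, 6) = (-2 - 1)*(-45) + 6 = -3*(-45) + 6 = 135 + 6 = 141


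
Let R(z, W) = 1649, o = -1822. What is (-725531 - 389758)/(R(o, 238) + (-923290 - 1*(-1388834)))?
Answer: -371763/155731 ≈ -2.3872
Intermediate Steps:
(-725531 - 389758)/(R(o, 238) + (-923290 - 1*(-1388834))) = (-725531 - 389758)/(1649 + (-923290 - 1*(-1388834))) = -1115289/(1649 + (-923290 + 1388834)) = -1115289/(1649 + 465544) = -1115289/467193 = -1115289*1/467193 = -371763/155731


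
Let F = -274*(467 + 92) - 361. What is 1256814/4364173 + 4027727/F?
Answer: -1580431140163/60910762561 ≈ -25.947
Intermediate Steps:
F = -153527 (F = -274*559 - 361 = -153166 - 361 = -153527)
1256814/4364173 + 4027727/F = 1256814/4364173 + 4027727/(-153527) = 1256814*(1/4364173) + 4027727*(-1/153527) = 1256814/4364173 - 366157/13957 = -1580431140163/60910762561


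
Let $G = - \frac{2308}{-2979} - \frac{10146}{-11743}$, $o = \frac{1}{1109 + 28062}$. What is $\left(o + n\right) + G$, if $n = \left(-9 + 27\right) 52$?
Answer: $\frac{956833670296667}{1020471502887} \approx 937.64$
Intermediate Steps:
$o = \frac{1}{29171} \approx 3.4281 \cdot 10^{-5}$
$n = 936$ ($n = 18 \cdot 52 = 936$)
$G = \frac{57327778}{34982397}$ ($G = \left(-2308\right) \left(- \frac{1}{2979}\right) - - \frac{10146}{11743} = \frac{2308}{2979} + \frac{10146}{11743} = \frac{57327778}{34982397} \approx 1.6388$)
$\left(o + n\right) + G = \left(\frac{1}{29171} + 936\right) + \frac{57327778}{34982397} = \frac{27304057}{29171} + \frac{57327778}{34982397} = \frac{956833670296667}{1020471502887}$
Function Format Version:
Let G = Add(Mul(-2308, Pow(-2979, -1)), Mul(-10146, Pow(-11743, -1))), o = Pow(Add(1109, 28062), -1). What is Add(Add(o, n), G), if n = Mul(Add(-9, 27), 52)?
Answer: Rational(956833670296667, 1020471502887) ≈ 937.64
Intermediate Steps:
o = Rational(1, 29171) (o = Pow(29171, -1) = Rational(1, 29171) ≈ 3.4281e-5)
n = 936 (n = Mul(18, 52) = 936)
G = Rational(57327778, 34982397) (G = Add(Mul(-2308, Rational(-1, 2979)), Mul(-10146, Rational(-1, 11743))) = Add(Rational(2308, 2979), Rational(10146, 11743)) = Rational(57327778, 34982397) ≈ 1.6388)
Add(Add(o, n), G) = Add(Add(Rational(1, 29171), 936), Rational(57327778, 34982397)) = Add(Rational(27304057, 29171), Rational(57327778, 34982397)) = Rational(956833670296667, 1020471502887)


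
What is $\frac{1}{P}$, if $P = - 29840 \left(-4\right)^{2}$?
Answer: $- \frac{1}{477440} \approx -2.0945 \cdot 10^{-6}$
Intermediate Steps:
$P = -477440$ ($P = \left(-29840\right) 16 = -477440$)
$\frac{1}{P} = \frac{1}{-477440} = - \frac{1}{477440}$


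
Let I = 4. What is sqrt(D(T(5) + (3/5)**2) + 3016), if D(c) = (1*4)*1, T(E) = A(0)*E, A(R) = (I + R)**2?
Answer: 2*sqrt(755) ≈ 54.955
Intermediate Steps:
A(R) = (4 + R)**2
T(E) = 16*E (T(E) = (4 + 0)**2*E = 4**2*E = 16*E)
D(c) = 4 (D(c) = 4*1 = 4)
sqrt(D(T(5) + (3/5)**2) + 3016) = sqrt(4 + 3016) = sqrt(3020) = 2*sqrt(755)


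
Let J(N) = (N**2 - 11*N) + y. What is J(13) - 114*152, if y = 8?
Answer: -17294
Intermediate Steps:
J(N) = 8 + N**2 - 11*N (J(N) = (N**2 - 11*N) + 8 = 8 + N**2 - 11*N)
J(13) - 114*152 = (8 + 13**2 - 11*13) - 114*152 = (8 + 169 - 143) - 17328 = 34 - 17328 = -17294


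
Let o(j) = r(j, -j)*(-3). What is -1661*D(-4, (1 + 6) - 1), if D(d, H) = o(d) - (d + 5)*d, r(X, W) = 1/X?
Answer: -31559/4 ≈ -7889.8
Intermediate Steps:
o(j) = -3/j
D(d, H) = -3/d - d*(5 + d) (D(d, H) = -3/d - (d + 5)*d = -3/d - (5 + d)*d = -3/d - d*(5 + d))
-1661*D(-4, (1 + 6) - 1) = -1661*(-3 + (-4)²*(-5 - 1*(-4)))/(-4) = -(-1661)*(-3 + 16*(-5 + 4))/4 = -(-1661)*(-3 + 16*(-1))/4 = -(-1661)*(-3 - 16)/4 = -(-1661)*(-19)/4 = -1661*19/4 = -31559/4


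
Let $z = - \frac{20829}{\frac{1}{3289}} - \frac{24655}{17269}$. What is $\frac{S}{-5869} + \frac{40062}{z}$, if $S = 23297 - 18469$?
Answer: $- \frac{2857889152197407}{3471631384569668} \approx -0.82321$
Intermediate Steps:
$S = 4828$
$z = - \frac{1183040171944}{17269}$ ($z = - 20829 \frac{1}{\frac{1}{3289}} - \frac{24655}{17269} = \left(-20829\right) 3289 - \frac{24655}{17269} = -68506581 - \frac{24655}{17269} = - \frac{1183040171944}{17269} \approx -6.8507 \cdot 10^{7}$)
$\frac{S}{-5869} + \frac{40062}{z} = \frac{4828}{-5869} + \frac{40062}{- \frac{1183040171944}{17269}} = 4828 \left(- \frac{1}{5869}\right) + 40062 \left(- \frac{17269}{1183040171944}\right) = - \frac{4828}{5869} - \frac{345915339}{591520085972} = - \frac{2857889152197407}{3471631384569668}$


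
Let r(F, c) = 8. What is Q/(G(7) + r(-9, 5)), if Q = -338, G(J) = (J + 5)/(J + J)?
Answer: -1183/31 ≈ -38.161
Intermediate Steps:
G(J) = (5 + J)/(2*J) (G(J) = (5 + J)/((2*J)) = (5 + J)*(1/(2*J)) = (5 + J)/(2*J))
Q/(G(7) + r(-9, 5)) = -338/((½)*(5 + 7)/7 + 8) = -338/((½)*(⅐)*12 + 8) = -338/(6/7 + 8) = -338/62/7 = -338*7/62 = -1183/31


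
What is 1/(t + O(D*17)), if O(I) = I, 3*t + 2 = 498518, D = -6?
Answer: 1/166070 ≈ 6.0216e-6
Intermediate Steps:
t = 166172 (t = -⅔ + (⅓)*498518 = -⅔ + 498518/3 = 166172)
1/(t + O(D*17)) = 1/(166172 - 6*17) = 1/(166172 - 102) = 1/166070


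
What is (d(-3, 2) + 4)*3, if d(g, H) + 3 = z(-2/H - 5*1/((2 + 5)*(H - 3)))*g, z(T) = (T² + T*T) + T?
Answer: 201/49 ≈ 4.1020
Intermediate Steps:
z(T) = T + 2*T² (z(T) = (T² + T²) + T = 2*T² + T = T + 2*T²)
d(g, H) = -3 + g*(-5/(-21 + 7*H) - 2/H)*(1 - 10/(-21 + 7*H) - 4/H) (d(g, H) = -3 + ((-2/H - 5*1/((2 + 5)*(H - 3)))*(1 + 2*(-2/H - 5*1/((2 + 5)*(H - 3)))))*g = -3 + ((-2/H - 5*1/(7*(-3 + H)))*(1 + 2*(-2/H - 5*1/(7*(-3 + H)))))*g = -3 + ((-2/H - 5/(-21 + 7*H))*(1 + 2*(-2/H - 5/(-21 + 7*H))))*g = -3 + ((-5/(-21 + 7*H) - 2/H)*(1 + 2*(-5/(-21 + 7*H) - 2/H)))*g = -3 + ((-5/(-21 + 7*H) - 2/H)*(1 + (-10/(-21 + 7*H) - 4/H)))*g = -3 + ((-5/(-21 + 7*H) - 2/H)*(1 - 10/(-21 + 7*H) - 4/H))*g = -3 + g*(-5/(-21 + 7*H) - 2/H)*(1 - 10/(-21 + 7*H) - 4/H))
(d(-3, 2) + 4)*3 = ((1/49)*(-147*2²*(-3 + 2)² - 1*(-3)*(-42 + 19*2)*(84 - 38*2 + 7*2*(-3 + 2)))/(2²*(-3 + 2)²) + 4)*3 = ((1/49)*(¼)*(-147*4*(-1)² - 1*(-3)*(-42 + 38)*(84 - 76 + 7*2*(-1)))/(-1)² + 4)*3 = ((1/49)*(¼)*1*(-147*4*1 - 1*(-3)*(-4)*(84 - 76 - 14)) + 4)*3 = ((1/49)*(¼)*1*(-588 - 1*(-3)*(-4)*(-6)) + 4)*3 = ((1/49)*(¼)*1*(-588 + 72) + 4)*3 = ((1/49)*(¼)*1*(-516) + 4)*3 = (-129/49 + 4)*3 = (67/49)*3 = 201/49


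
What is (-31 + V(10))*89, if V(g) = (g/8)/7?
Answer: -76807/28 ≈ -2743.1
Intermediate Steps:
V(g) = g/56 (V(g) = (g*(⅛))*(⅐) = (g/8)*(⅐) = g/56)
(-31 + V(10))*89 = (-31 + (1/56)*10)*89 = (-31 + 5/28)*89 = -863/28*89 = -76807/28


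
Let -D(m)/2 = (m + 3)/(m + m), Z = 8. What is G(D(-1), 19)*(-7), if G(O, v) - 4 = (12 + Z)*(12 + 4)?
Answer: -2268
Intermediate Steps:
D(m) = -(3 + m)/m (D(m) = -2*(m + 3)/(m + m) = -2*(3 + m)/(2*m) = -2*(3 + m)*1/(2*m) = -(3 + m)/m)
G(O, v) = 324 (G(O, v) = 4 + (12 + 8)*(12 + 4) = 4 + 20*16 = 4 + 320 = 324)
G(D(-1), 19)*(-7) = 324*(-7) = -2268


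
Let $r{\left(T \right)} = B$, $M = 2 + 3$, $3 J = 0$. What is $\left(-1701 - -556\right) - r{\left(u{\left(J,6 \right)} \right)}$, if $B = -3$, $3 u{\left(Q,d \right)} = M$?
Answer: $-1142$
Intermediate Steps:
$J = 0$ ($J = \frac{1}{3} \cdot 0 = 0$)
$M = 5$
$u{\left(Q,d \right)} = \frac{5}{3}$ ($u{\left(Q,d \right)} = \frac{1}{3} \cdot 5 = \frac{5}{3}$)
$r{\left(T \right)} = -3$
$\left(-1701 - -556\right) - r{\left(u{\left(J,6 \right)} \right)} = \left(-1701 - -556\right) - -3 = \left(-1701 + 556\right) + 3 = -1145 + 3 = -1142$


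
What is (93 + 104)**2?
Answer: 38809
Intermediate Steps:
(93 + 104)**2 = 197**2 = 38809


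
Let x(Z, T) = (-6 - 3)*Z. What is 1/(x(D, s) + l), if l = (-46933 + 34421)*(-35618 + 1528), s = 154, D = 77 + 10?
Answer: 1/426533297 ≈ 2.3445e-9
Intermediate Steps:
D = 87
l = 426534080 (l = -12512*(-34090) = 426534080)
x(Z, T) = -9*Z
1/(x(D, s) + l) = 1/(-9*87 + 426534080) = 1/(-783 + 426534080) = 1/426533297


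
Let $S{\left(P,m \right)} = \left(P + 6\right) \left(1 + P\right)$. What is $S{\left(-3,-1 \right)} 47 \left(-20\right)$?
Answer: $5640$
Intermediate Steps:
$S{\left(P,m \right)} = \left(1 + P\right) \left(6 + P\right)$ ($S{\left(P,m \right)} = \left(6 + P\right) \left(1 + P\right) = \left(1 + P\right) \left(6 + P\right)$)
$S{\left(-3,-1 \right)} 47 \left(-20\right) = \left(6 + \left(-3\right)^{2} + 7 \left(-3\right)\right) 47 \left(-20\right) = \left(6 + 9 - 21\right) 47 \left(-20\right) = \left(-6\right) 47 \left(-20\right) = \left(-282\right) \left(-20\right) = 5640$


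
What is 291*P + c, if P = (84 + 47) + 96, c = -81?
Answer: 65976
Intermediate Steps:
P = 227 (P = 131 + 96 = 227)
291*P + c = 291*227 - 81 = 66057 - 81 = 65976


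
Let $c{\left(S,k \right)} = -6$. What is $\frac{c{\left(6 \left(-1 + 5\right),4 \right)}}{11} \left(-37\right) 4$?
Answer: $\frac{888}{11} \approx 80.727$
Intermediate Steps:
$\frac{c{\left(6 \left(-1 + 5\right),4 \right)}}{11} \left(-37\right) 4 = - \frac{6}{11} \left(-37\right) 4 = \left(-6\right) \frac{1}{11} \left(-37\right) 4 = \left(- \frac{6}{11}\right) \left(-37\right) 4 = \frac{222}{11} \cdot 4 = \frac{888}{11}$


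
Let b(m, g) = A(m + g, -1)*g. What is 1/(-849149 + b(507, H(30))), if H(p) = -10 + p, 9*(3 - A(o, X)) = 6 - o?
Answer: -9/7631381 ≈ -1.1793e-6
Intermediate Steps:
A(o, X) = 7/3 + o/9 (A(o, X) = 3 - (6 - o)/9 = 3 + (-⅔ + o/9) = 7/3 + o/9)
b(m, g) = g*(7/3 + g/9 + m/9) (b(m, g) = (7/3 + (m + g)/9)*g = (7/3 + (g + m)/9)*g = (7/3 + (g/9 + m/9))*g = (7/3 + g/9 + m/9)*g = g*(7/3 + g/9 + m/9))
1/(-849149 + b(507, H(30))) = 1/(-849149 + (-10 + 30)*(21 + (-10 + 30) + 507)/9) = 1/(-849149 + (⅑)*20*(21 + 20 + 507)) = 1/(-849149 + (⅑)*20*548) = 1/(-849149 + 10960/9) = 1/(-7631381/9) = -9/7631381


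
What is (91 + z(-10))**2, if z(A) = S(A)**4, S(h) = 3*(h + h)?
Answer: 167963958728281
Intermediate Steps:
S(h) = 6*h (S(h) = 3*(2*h) = 6*h)
z(A) = 1296*A**4 (z(A) = (6*A)**4 = 1296*A**4)
(91 + z(-10))**2 = (91 + 1296*(-10)**4)**2 = (91 + 1296*10000)**2 = (91 + 12960000)**2 = 12960091**2 = 167963958728281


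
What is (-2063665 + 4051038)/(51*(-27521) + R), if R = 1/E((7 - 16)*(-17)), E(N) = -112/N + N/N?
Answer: -81482293/57546258 ≈ -1.4159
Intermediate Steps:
E(N) = 1 - 112/N (E(N) = -112/N + 1 = 1 - 112/N)
R = 153/41 (R = 1/((-112 + (7 - 16)*(-17))/(((7 - 16)*(-17)))) = 1/((-112 - 9*(-17))/((-9*(-17)))) = 1/((-112 + 153)/153) = 1/((1/153)*41) = 1/(41/153) = 153/41 ≈ 3.7317)
(-2063665 + 4051038)/(51*(-27521) + R) = (-2063665 + 4051038)/(51*(-27521) + 153/41) = 1987373/(-1403571 + 153/41) = 1987373/(-57546258/41) = 1987373*(-41/57546258) = -81482293/57546258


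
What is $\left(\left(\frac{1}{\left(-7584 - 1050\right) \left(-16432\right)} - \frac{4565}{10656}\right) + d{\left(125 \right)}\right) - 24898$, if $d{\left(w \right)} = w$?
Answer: $- \frac{195065994621449}{7874000784} \approx -24773.0$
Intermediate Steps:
$\left(\left(\frac{1}{\left(-7584 - 1050\right) \left(-16432\right)} - \frac{4565}{10656}\right) + d{\left(125 \right)}\right) - 24898 = \left(\left(\frac{1}{\left(-7584 - 1050\right) \left(-16432\right)} - \frac{4565}{10656}\right) + 125\right) - 24898 = \left(\left(\frac{1}{-8634} \left(- \frac{1}{16432}\right) - \frac{4565}{10656}\right) + 125\right) - 24898 = \left(\left(\left(- \frac{1}{8634}\right) \left(- \frac{1}{16432}\right) - \frac{4565}{10656}\right) + 125\right) - 24898 = \left(\left(\frac{1}{141873888} - \frac{4565}{10656}\right) + 125\right) - 24898 = \left(- \frac{3373199417}{7874000784} + 125\right) - 24898 = \frac{980876898583}{7874000784} - 24898 = - \frac{195065994621449}{7874000784}$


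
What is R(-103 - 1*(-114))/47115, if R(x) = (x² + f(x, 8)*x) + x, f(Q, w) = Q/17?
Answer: 473/160191 ≈ 0.0029527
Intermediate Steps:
f(Q, w) = Q/17 (f(Q, w) = Q*(1/17) = Q/17)
R(x) = x + 18*x²/17 (R(x) = (x² + (x/17)*x) + x = (x² + x²/17) + x = 18*x²/17 + x = x + 18*x²/17)
R(-103 - 1*(-114))/47115 = ((-103 - 1*(-114))*(17 + 18*(-103 - 1*(-114)))/17)/47115 = ((-103 + 114)*(17 + 18*(-103 + 114))/17)*(1/47115) = ((1/17)*11*(17 + 18*11))*(1/47115) = ((1/17)*11*(17 + 198))*(1/47115) = ((1/17)*11*215)*(1/47115) = (2365/17)*(1/47115) = 473/160191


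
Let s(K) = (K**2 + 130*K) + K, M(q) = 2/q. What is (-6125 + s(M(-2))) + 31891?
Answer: 25636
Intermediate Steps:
s(K) = K**2 + 131*K
(-6125 + s(M(-2))) + 31891 = (-6125 + (2/(-2))*(131 + 2/(-2))) + 31891 = (-6125 + (2*(-1/2))*(131 + 2*(-1/2))) + 31891 = (-6125 - (131 - 1)) + 31891 = (-6125 - 1*130) + 31891 = (-6125 - 130) + 31891 = -6255 + 31891 = 25636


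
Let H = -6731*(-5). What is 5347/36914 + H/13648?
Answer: 657658263/251901136 ≈ 2.6108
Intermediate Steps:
H = 33655
5347/36914 + H/13648 = 5347/36914 + 33655/13648 = 657658263/251901136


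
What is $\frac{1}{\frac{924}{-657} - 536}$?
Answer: $- \frac{219}{117692} \approx -0.0018608$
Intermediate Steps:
$\frac{1}{\frac{924}{-657} - 536} = \frac{1}{924 \left(- \frac{1}{657}\right) - 536} = \frac{1}{- \frac{308}{219} - 536} = \frac{1}{- \frac{117692}{219}} = - \frac{219}{117692}$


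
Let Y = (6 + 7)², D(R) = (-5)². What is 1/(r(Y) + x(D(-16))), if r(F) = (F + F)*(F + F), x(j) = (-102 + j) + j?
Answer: 1/114192 ≈ 8.7572e-6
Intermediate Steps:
D(R) = 25
x(j) = -102 + 2*j
Y = 169 (Y = 13² = 169)
r(F) = 4*F² (r(F) = (2*F)*(2*F) = 4*F²)
1/(r(Y) + x(D(-16))) = 1/(4*169² + (-102 + 2*25)) = 1/(4*28561 + (-102 + 50)) = 1/(114244 - 52) = 1/114192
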